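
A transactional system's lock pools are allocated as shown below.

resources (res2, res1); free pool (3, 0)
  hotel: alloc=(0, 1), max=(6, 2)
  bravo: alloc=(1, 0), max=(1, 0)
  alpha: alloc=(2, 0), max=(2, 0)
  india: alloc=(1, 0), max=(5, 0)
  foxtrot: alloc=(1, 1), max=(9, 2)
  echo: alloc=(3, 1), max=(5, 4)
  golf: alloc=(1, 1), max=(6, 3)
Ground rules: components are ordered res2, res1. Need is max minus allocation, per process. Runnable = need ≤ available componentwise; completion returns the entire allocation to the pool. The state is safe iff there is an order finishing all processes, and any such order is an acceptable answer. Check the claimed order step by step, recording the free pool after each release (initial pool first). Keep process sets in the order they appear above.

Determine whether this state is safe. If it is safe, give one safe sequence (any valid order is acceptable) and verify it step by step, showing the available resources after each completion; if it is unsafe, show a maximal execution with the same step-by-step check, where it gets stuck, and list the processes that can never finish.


UNSAFE — no complete ordering exists.
Key observation: no order helps: past alpha, bravo, india, the free pool tops out at (7, 0), below what each blocked process needs in res1.
The run alpha, bravo, india cannot be extended any further. Verifying each step:
  pool = (3, 0)
  alpha: need (0, 0) fits (3, 0); releases (2, 0), pool now (5, 0)
  bravo: need (0, 0) fits (5, 0); releases (1, 0), pool now (6, 0)
  india: need (4, 0) fits (6, 0); releases (1, 0), pool now (7, 0)
  hotel cannot run: need (6, 1) vs free (7, 0) (insufficient res1)
  foxtrot cannot run: need (8, 1) vs free (7, 0) (insufficient res2 and res1)
  echo cannot run: need (2, 3) vs free (7, 0) (insufficient res1)
  golf cannot run: need (5, 2) vs free (7, 0) (insufficient res1)
Permanently blocked: hotel, foxtrot, echo and golf.


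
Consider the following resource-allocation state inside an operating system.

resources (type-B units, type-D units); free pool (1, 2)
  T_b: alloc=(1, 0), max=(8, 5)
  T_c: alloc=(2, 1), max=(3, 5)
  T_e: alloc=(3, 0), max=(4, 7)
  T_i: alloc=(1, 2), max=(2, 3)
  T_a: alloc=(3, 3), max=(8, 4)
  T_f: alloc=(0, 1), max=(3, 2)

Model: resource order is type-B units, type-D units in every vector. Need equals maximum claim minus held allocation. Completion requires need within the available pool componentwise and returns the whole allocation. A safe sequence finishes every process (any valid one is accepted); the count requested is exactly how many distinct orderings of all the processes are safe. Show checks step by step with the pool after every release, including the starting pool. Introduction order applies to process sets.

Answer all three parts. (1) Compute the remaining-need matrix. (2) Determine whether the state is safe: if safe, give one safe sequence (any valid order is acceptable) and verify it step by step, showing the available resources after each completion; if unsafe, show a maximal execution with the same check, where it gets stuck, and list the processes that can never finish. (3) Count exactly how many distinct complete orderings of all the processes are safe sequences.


(1) Need matrix, components ordered type-B units, type-D units:
  T_b: (7, 5)
  T_c: (1, 4)
  T_e: (1, 7)
  T_i: (1, 1)
  T_a: (5, 1)
  T_f: (3, 1)
(2) The state is UNSAFE.
Key observation: after T_i, T_c, T_f the pool peaks at (4, 6), and each blocked process is short somewhere: T_b on type-B units; T_e on type-D units; T_a on type-B units.
A maximal execution: T_i, T_c, T_f — then nothing else fits. Verifying each step:
  pool = (1, 2)
  T_i needs (1, 1) <= (1, 2) -> finishes; pool += (1, 2) = (2, 4)
  T_c needs (1, 4) <= (2, 4) -> finishes; pool += (2, 1) = (4, 5)
  T_f needs (3, 1) <= (4, 5) -> finishes; pool += (0, 1) = (4, 6)
  blocked: T_b wants (7, 5), pool (4, 6) — not enough type-B units
  blocked: T_e wants (1, 7), pool (4, 6) — not enough type-D units
  blocked: T_a wants (5, 1), pool (4, 6) — not enough type-B units
Processes that can never finish: T_b, T_e and T_a.
(3) Precisely 0 of the possible complete orderings are safe sequences.


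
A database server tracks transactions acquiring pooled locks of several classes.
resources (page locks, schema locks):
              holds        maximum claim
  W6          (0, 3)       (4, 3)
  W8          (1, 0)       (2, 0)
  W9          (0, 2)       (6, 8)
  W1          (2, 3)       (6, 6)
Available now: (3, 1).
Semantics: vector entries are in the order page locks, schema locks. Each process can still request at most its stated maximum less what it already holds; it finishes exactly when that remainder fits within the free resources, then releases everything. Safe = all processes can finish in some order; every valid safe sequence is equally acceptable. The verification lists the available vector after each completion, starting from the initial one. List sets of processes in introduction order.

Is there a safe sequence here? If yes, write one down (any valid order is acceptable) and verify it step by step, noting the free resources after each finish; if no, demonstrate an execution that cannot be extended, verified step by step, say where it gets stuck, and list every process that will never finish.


SAFE. One safe sequence: W8, W6, W1, W9.
Key observation: the order's first zero-slack moment is W6 ((4, 0) needed, (4, 1) free — a requested resource with nothing to spare).
Verifying each step:
  pool = (3, 1)
  W8 needs (1, 0) <= (3, 1) -> finishes; pool += (1, 0) = (4, 1)
  W6 needs (4, 0) <= (4, 1) -> finishes; pool += (0, 3) = (4, 4)
  W1 needs (4, 3) <= (4, 4) -> finishes; pool += (2, 3) = (6, 7)
  W9 needs (6, 6) <= (6, 7) -> finishes; pool += (0, 2) = (6, 9)


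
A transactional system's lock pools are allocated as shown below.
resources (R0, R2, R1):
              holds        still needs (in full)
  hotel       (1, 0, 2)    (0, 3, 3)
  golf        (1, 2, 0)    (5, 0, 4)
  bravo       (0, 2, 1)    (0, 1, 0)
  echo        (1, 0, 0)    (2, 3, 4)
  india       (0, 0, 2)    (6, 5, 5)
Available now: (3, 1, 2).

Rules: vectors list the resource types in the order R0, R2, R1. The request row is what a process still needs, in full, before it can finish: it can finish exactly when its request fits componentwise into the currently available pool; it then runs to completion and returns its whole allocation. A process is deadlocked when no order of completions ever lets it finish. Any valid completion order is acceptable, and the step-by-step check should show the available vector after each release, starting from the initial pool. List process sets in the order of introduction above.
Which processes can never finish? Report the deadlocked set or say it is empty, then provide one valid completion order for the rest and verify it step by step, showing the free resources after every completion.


Nothing here is deadlocked.
Key observation: no deadlock: bravo fits now, and the freed resources carry the rest through.
The rest can finish in the order bravo, hotel, echo, golf, india. Verifying each step:
  pool = (3, 1, 2)
  run bravo (needs (0, 1, 0), free (3, 1, 2)); after release of (0, 2, 1) the pool is (3, 3, 3)
  run hotel (needs (0, 3, 3), free (3, 3, 3)); after release of (1, 0, 2) the pool is (4, 3, 5)
  run echo (needs (2, 3, 4), free (4, 3, 5)); after release of (1, 0, 0) the pool is (5, 3, 5)
  run golf (needs (5, 0, 4), free (5, 3, 5)); after release of (1, 2, 0) the pool is (6, 5, 5)
  run india (needs (6, 5, 5), free (6, 5, 5)); after release of (0, 0, 2) the pool is (6, 5, 7)


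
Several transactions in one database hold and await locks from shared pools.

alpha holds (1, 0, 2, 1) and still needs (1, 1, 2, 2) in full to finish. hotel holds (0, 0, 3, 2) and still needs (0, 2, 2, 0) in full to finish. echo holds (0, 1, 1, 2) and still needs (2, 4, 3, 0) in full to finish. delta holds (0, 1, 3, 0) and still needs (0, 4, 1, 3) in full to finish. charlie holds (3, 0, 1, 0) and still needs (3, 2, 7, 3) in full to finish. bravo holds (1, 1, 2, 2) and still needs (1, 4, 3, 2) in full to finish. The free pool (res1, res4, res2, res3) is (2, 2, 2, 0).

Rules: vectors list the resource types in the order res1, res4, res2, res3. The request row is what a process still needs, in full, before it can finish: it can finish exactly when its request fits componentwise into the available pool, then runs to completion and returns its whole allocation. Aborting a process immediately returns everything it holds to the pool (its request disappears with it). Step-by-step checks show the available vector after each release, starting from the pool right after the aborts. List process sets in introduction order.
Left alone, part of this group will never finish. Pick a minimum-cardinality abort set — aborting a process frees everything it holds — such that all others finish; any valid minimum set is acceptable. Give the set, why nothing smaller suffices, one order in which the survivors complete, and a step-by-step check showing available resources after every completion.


The answer: abort echo and delta.
Key observation: bravo could never have finished before the abort; with (0, 2, 4, 2) returned by echo and delta, it fits at step 1.
No one abort is enough; case by case: alpha alone leaves echo blocked (short on res4); hotel alone leaves echo blocked (short on res4); echo alone leaves delta blocked (short on res4); delta alone leaves echo blocked (short on res4); charlie alone leaves echo blocked (short on res4); bravo alone leaves echo blocked (short on res4).
The survivors complete as bravo, alpha, charlie, hotel. Walking it through (starting from the post-abort pool):
  pool = (2, 4, 6, 2)
  bravo needs (1, 4, 3, 2) <= (2, 4, 6, 2) -> finishes; pool += (1, 1, 2, 2) = (3, 5, 8, 4)
  alpha needs (1, 1, 2, 2) <= (3, 5, 8, 4) -> finishes; pool += (1, 0, 2, 1) = (4, 5, 10, 5)
  charlie needs (3, 2, 7, 3) <= (4, 5, 10, 5) -> finishes; pool += (3, 0, 1, 0) = (7, 5, 11, 5)
  hotel needs (0, 2, 2, 0) <= (7, 5, 11, 5) -> finishes; pool += (0, 0, 3, 2) = (7, 5, 14, 7)


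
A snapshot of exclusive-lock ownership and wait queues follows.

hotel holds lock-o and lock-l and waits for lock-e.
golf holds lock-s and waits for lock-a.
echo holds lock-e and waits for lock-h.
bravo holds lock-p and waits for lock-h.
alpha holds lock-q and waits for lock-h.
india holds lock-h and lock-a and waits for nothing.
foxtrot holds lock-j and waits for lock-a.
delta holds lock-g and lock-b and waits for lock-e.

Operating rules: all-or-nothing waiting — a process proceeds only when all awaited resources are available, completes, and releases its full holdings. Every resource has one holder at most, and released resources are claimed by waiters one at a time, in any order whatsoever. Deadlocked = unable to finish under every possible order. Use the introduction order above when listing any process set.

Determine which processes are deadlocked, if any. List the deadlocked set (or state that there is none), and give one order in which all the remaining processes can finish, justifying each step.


Nothing here is deadlocked.
Key observation: all waits point, directly or indirectly, at processes that can finish, so nothing is permanently blocked.
A valid finishing order for the others: india, bravo, golf, foxtrot, alpha, echo, delta, hotel.
Check, step by step:
  run india (it waits on nothing); releases lock-h and lock-a
  run bravo (all its waits — lock-h — are resolved); releases lock-p
  run golf (all its waits — lock-a — are resolved); releases lock-s
  run foxtrot (all its waits — lock-a — are resolved); releases lock-j
  run alpha (all its waits — lock-h — are resolved); releases lock-q
  run echo (all its waits — lock-h — are resolved); releases lock-e
  run delta (all its waits — lock-e — are resolved); releases lock-g and lock-b
  run hotel (all its waits — lock-e — are resolved); releases lock-o and lock-l


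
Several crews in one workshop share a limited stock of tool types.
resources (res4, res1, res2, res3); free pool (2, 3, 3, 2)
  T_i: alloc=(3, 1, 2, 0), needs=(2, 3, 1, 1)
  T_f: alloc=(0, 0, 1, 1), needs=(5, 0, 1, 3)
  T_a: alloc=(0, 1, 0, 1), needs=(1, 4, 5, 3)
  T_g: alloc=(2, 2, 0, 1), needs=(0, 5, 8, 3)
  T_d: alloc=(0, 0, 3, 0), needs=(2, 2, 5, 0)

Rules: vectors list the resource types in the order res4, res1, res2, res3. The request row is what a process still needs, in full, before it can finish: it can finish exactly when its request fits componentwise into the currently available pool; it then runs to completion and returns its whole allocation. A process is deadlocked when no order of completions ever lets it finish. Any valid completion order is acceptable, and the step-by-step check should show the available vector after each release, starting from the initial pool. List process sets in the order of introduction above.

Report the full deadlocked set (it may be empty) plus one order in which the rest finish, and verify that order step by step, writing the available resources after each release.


Deadlocked set: T_f, T_a and T_g.
Key observation: no order helps: past T_i, T_d, the free pool tops out at (5, 4, 8, 2), below what each blocked process needs in res3.
The rest can finish in the order T_i, T_d. Verifying each step:
  pool = (2, 3, 3, 2)
  T_i: need (2, 3, 1, 1) fits (2, 3, 3, 2); releases (3, 1, 2, 0), pool now (5, 4, 5, 2)
  T_d: need (2, 2, 5, 0) fits (5, 4, 5, 2); releases (0, 0, 3, 0), pool now (5, 4, 8, 2)
The stuck group stays short no matter what:
  blocked: T_f wants (5, 0, 1, 3), pool (5, 4, 8, 2) — not enough res3
  blocked: T_a wants (1, 4, 5, 3), pool (5, 4, 8, 2) — not enough res3
  blocked: T_g wants (0, 5, 8, 3), pool (5, 4, 8, 2) — not enough res1 and res3


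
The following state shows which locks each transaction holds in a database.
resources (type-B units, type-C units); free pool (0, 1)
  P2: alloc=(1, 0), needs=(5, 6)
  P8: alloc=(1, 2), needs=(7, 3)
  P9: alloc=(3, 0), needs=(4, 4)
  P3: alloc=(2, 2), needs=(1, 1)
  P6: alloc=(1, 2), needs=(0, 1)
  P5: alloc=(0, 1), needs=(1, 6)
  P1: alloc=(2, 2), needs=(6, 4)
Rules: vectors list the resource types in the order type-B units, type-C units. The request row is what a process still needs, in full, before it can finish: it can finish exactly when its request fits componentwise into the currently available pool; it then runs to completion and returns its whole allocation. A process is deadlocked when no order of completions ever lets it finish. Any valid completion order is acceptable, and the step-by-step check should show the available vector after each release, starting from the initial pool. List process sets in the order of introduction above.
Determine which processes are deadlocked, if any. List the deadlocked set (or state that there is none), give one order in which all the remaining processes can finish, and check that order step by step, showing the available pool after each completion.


Deadlocked: P2, P8, P9, P5 and P1.
Key observation: after P6, P3 the pool peaks at (3, 5), and each blocked process is short somewhere: P2 on type-B units, type-C units; P8 on type-B units; P9 on type-B units; P5 on type-C units; P1 on type-B units.
The rest can finish in the order P6, P3. Check, step by step:
  pool = (0, 1)
  P6 needs (0, 1) <= (0, 1) -> finishes; pool += (1, 2) = (1, 3)
  P3 needs (1, 1) <= (1, 3) -> finishes; pool += (2, 2) = (3, 5)
The blocked processes can never fit:
  blocked: P2 wants (5, 6), pool (3, 5) — not enough type-B units and type-C units
  blocked: P8 wants (7, 3), pool (3, 5) — not enough type-B units
  blocked: P9 wants (4, 4), pool (3, 5) — not enough type-B units
  blocked: P5 wants (1, 6), pool (3, 5) — not enough type-C units
  blocked: P1 wants (6, 4), pool (3, 5) — not enough type-B units


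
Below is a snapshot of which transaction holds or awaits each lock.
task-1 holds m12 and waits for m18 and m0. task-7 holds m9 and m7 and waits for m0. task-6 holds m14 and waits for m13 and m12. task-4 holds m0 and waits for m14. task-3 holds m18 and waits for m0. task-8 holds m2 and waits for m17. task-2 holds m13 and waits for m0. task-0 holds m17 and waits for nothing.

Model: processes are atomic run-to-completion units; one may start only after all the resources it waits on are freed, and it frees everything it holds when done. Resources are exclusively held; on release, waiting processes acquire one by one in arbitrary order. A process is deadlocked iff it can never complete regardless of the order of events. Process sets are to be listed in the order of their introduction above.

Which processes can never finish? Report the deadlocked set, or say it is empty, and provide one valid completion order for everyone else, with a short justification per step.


Deadlocked: task-1, task-7, task-6, task-4, task-3 and task-2.
Key observation: the knot is the closed ring of waits task-1 -> task-4 -> task-6 -> task-1; task-3 and task-2 are caught in further circular waits and task-7 waits into the deadlock from upstream.
One completion order for the rest: task-0, task-8.
Verifying each step:
  run task-0 (it waits on nothing); releases m17
  run task-8 (all its waits — m17 — are resolved); releases m2


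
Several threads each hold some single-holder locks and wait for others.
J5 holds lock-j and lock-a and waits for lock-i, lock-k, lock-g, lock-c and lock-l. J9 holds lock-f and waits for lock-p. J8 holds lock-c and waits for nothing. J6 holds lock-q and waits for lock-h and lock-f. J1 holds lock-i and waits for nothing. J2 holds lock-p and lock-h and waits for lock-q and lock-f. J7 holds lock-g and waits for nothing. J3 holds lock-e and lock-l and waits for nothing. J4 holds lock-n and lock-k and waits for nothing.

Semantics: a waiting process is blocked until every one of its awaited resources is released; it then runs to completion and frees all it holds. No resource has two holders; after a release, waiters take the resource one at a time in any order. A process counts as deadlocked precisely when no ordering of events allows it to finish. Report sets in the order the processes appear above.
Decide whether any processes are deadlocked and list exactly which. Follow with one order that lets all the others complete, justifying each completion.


The deadlocked set is J9, J6 and J2.
Key observation: J9 -> J2 -> J9 is a circular wait — nothing in it can go first; J6 is caught in further circular waits.
The rest can finish in the order J3, J7, J4, J1, J8, J5.
Walking it through:
  J3: no waits; runs immediately, freeing lock-e and lock-l
  J7: no waits; runs immediately, freeing lock-g
  J4: no waits; runs immediately, freeing lock-n and lock-k
  J1: no waits; runs immediately, freeing lock-i
  J8: no waits; runs immediately, freeing lock-c
  J5: everything it awaited (lock-i, lock-k, lock-g, lock-c and lock-l) is free; runs, freeing lock-j and lock-a


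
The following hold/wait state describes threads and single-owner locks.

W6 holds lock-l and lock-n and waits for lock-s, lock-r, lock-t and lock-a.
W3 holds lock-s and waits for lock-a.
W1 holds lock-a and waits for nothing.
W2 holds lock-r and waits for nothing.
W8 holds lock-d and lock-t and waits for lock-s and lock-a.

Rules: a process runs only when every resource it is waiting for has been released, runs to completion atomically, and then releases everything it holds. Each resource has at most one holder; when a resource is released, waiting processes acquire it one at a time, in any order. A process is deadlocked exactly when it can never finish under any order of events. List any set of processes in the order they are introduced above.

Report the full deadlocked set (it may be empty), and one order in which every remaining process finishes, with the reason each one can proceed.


Nothing here is deadlocked.
Key observation: every chain of waits terminates; starting from the processes that wait on nothing, all the rest unlock in turn.
The rest can finish in the order W1, W3, W2, W8, W6.
Check, step by step:
  W1: no waits; runs immediately, freeing lock-a
  run W3 (all its waits — lock-a — are resolved); releases lock-s
  W2: no waits; runs immediately, freeing lock-r
  run W8 (all its waits — lock-s and lock-a — are resolved); releases lock-d and lock-t
  run W6 (all its waits — lock-s, lock-r, lock-t and lock-a — are resolved); releases lock-l and lock-n


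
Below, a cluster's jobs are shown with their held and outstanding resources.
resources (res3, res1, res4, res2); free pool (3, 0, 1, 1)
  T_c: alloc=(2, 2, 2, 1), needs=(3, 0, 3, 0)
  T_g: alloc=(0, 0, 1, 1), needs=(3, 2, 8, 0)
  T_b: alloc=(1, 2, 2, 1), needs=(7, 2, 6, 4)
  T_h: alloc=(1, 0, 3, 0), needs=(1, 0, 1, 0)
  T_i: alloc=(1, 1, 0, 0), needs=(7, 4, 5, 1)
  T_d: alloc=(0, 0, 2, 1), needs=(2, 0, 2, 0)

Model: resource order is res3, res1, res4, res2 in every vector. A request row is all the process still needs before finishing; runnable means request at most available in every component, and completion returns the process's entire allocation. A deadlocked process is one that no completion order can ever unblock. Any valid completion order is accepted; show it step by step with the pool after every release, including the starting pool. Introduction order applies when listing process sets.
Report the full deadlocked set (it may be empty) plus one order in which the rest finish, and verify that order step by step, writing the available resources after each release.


Deadlocked: T_b and T_i.
Key observation: the pool after T_h, T_d, T_c, T_g is (6, 2, 9, 4); every surviving request exceeds it in res3, so progress ends there.
The rest can finish in the order T_h, T_d, T_c, T_g. Walking it through:
  pool = (3, 0, 1, 1)
  T_h: need (1, 0, 1, 0) fits (3, 0, 1, 1); releases (1, 0, 3, 0), pool now (4, 0, 4, 1)
  T_d: need (2, 0, 2, 0) fits (4, 0, 4, 1); releases (0, 0, 2, 1), pool now (4, 0, 6, 2)
  T_c: need (3, 0, 3, 0) fits (4, 0, 6, 2); releases (2, 2, 2, 1), pool now (6, 2, 8, 3)
  T_g: need (3, 2, 8, 0) fits (6, 2, 8, 3); releases (0, 0, 1, 1), pool now (6, 2, 9, 4)
None of the blocked processes ever fits:
  T_b cannot run: need (7, 2, 6, 4) vs free (6, 2, 9, 4) (insufficient res3)
  T_i cannot run: need (7, 4, 5, 1) vs free (6, 2, 9, 4) (insufficient res3 and res1)


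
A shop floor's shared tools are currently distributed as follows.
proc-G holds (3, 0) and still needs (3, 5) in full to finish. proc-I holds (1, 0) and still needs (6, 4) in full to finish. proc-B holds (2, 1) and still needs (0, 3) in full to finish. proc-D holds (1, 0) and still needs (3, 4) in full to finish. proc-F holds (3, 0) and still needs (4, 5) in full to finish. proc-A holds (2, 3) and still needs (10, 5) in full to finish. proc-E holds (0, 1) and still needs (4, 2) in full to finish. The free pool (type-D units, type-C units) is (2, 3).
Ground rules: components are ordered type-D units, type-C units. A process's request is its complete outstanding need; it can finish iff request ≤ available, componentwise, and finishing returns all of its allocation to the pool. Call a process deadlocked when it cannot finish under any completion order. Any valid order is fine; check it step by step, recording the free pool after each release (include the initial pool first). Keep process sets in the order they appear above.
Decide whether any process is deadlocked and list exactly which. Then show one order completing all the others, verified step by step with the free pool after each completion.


The deadlocked set is empty.
Key observation: beginning at proc-B, releases accumulate fast enough that every process eventually fits.
The rest can finish in the order proc-B, proc-D, proc-E, proc-G, proc-F, proc-I, proc-A. Check, step by step:
  pool = (2, 3)
  proc-B needs (0, 3) <= (2, 3) -> finishes; pool += (2, 1) = (4, 4)
  proc-D needs (3, 4) <= (4, 4) -> finishes; pool += (1, 0) = (5, 4)
  proc-E needs (4, 2) <= (5, 4) -> finishes; pool += (0, 1) = (5, 5)
  proc-G needs (3, 5) <= (5, 5) -> finishes; pool += (3, 0) = (8, 5)
  proc-F needs (4, 5) <= (8, 5) -> finishes; pool += (3, 0) = (11, 5)
  proc-I needs (6, 4) <= (11, 5) -> finishes; pool += (1, 0) = (12, 5)
  proc-A needs (10, 5) <= (12, 5) -> finishes; pool += (2, 3) = (14, 8)


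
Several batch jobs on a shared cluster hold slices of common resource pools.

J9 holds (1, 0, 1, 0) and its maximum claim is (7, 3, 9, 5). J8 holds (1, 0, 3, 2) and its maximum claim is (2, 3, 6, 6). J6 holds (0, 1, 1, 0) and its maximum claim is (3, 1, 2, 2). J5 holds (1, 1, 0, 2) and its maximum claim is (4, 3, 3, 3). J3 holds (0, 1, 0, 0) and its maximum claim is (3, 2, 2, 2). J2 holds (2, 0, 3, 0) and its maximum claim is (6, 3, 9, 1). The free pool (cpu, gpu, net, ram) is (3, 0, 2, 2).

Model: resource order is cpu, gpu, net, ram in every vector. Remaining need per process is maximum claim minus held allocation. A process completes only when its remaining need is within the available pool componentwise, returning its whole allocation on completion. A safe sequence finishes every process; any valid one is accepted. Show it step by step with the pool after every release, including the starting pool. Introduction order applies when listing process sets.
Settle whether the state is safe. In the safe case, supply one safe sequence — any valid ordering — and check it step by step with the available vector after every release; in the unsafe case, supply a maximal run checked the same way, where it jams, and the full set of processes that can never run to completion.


SAFE — a valid safe sequence is J6, J3, J5, J8, J2, J9.
Key observation: J6 marks the first exact bind of the order: its need (3, 0, 1, 2) fits the free (3, 0, 2, 2) with zero slack on a requested resource.
Step-by-step check:
  pool = (3, 0, 2, 2)
  run J6 (needs (3, 0, 1, 2), free (3, 0, 2, 2)); after release of (0, 1, 1, 0) the pool is (3, 1, 3, 2)
  run J3 (needs (3, 1, 2, 2), free (3, 1, 3, 2)); after release of (0, 1, 0, 0) the pool is (3, 2, 3, 2)
  run J5 (needs (3, 2, 3, 1), free (3, 2, 3, 2)); after release of (1, 1, 0, 2) the pool is (4, 3, 3, 4)
  run J8 (needs (1, 3, 3, 4), free (4, 3, 3, 4)); after release of (1, 0, 3, 2) the pool is (5, 3, 6, 6)
  run J2 (needs (4, 3, 6, 1), free (5, 3, 6, 6)); after release of (2, 0, 3, 0) the pool is (7, 3, 9, 6)
  run J9 (needs (6, 3, 8, 5), free (7, 3, 9, 6)); after release of (1, 0, 1, 0) the pool is (8, 3, 10, 6)


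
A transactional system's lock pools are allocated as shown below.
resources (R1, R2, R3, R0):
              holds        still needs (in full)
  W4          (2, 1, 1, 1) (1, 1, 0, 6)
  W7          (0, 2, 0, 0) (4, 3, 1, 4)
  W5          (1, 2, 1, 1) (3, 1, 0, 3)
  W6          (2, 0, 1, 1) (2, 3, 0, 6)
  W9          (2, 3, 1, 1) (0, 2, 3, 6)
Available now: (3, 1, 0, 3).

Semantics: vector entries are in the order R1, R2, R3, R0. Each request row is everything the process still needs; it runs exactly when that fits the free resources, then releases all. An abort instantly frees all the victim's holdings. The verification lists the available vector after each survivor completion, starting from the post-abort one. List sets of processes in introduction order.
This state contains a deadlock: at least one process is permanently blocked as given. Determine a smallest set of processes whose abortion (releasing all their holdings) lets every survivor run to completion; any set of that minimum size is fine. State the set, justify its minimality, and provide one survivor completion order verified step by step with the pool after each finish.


The answer: abort W4 and W9.
Key observation: aborting W4 and W9 returns (4, 4, 2, 2), and W6 — hopeless before — runs at step 2 with the returned capacity in the pool.
Minimality, checking each single-abort alternative: W4 alone leaves W6 blocked (short on R0); W7 alone leaves W4 blocked (short on R0); W5 alone leaves W4 blocked (short on R0); W6 alone leaves W4 blocked (short on R0); W9 alone leaves W4 blocked (short on R0).
One survivor order: W5, W6, W7. Verifying each step (post-abort pool first):
  pool = (7, 5, 2, 5)
  run W5 (needs (3, 1, 0, 3), free (7, 5, 2, 5)); after release of (1, 2, 1, 1) the pool is (8, 7, 3, 6)
  run W6 (needs (2, 3, 0, 6), free (8, 7, 3, 6)); after release of (2, 0, 1, 1) the pool is (10, 7, 4, 7)
  run W7 (needs (4, 3, 1, 4), free (10, 7, 4, 7)); after release of (0, 2, 0, 0) the pool is (10, 9, 4, 7)


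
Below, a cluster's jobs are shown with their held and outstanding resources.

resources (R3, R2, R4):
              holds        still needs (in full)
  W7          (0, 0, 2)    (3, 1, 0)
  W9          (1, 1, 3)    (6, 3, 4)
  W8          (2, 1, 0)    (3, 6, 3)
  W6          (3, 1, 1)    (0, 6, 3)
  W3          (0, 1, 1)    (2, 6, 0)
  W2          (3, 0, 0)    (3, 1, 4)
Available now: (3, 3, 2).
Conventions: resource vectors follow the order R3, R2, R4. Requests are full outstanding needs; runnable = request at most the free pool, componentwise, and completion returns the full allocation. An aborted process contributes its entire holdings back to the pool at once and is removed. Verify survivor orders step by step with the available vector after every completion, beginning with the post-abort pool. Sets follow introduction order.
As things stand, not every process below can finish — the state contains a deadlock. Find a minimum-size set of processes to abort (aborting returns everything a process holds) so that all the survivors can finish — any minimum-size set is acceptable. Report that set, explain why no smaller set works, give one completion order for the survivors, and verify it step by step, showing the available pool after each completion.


The answer: abort W8 and W6.
Key observation: the deadlocked W3 becomes finishable only because W8 and W6 released (5, 2, 1); it completes at step 4 below.
Minimality, checking each single-abort alternative: W7 alone leaves W8 blocked (short on R2); W9 alone leaves W8 blocked (short on R2); W8 alone leaves W6 blocked (short on R2); W6 alone leaves W8 blocked (short on R2); W3 alone leaves W8 blocked (short on R2); W2 alone leaves W8 blocked (short on R2).
The survivors complete as W7, W9, W2, W3. Walking it through (starting from the post-abort pool):
  pool = (8, 5, 3)
  run W7 (needs (3, 1, 0), free (8, 5, 3)); after release of (0, 0, 2) the pool is (8, 5, 5)
  run W9 (needs (6, 3, 4), free (8, 5, 5)); after release of (1, 1, 3) the pool is (9, 6, 8)
  run W2 (needs (3, 1, 4), free (9, 6, 8)); after release of (3, 0, 0) the pool is (12, 6, 8)
  run W3 (needs (2, 6, 0), free (12, 6, 8)); after release of (0, 1, 1) the pool is (12, 7, 9)


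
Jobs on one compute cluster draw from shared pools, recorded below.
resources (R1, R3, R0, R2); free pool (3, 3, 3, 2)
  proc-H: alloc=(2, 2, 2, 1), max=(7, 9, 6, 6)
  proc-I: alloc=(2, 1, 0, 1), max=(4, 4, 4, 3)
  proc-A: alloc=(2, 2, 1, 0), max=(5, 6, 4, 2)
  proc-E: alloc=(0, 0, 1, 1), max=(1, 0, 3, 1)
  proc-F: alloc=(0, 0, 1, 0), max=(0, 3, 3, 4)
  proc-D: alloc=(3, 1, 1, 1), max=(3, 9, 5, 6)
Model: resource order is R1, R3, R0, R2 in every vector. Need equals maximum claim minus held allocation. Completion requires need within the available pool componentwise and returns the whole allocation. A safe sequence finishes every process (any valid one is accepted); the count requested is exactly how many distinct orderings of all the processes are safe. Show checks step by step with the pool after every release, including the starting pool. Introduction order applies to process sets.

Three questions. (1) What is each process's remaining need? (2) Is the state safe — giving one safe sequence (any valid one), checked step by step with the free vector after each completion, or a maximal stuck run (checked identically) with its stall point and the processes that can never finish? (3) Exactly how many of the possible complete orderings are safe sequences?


(1) Need matrix, components ordered R1, R3, R0, R2:
  proc-H: (5, 7, 4, 5)
  proc-I: (2, 3, 4, 2)
  proc-A: (3, 4, 3, 2)
  proc-E: (1, 0, 2, 0)
  proc-F: (0, 3, 2, 4)
  proc-D: (0, 8, 4, 5)
(2) UNSAFE.
Key observation: after proc-E, proc-I, proc-A, proc-F complete, (7, 6, 6, 4) is the best the pool ever gets, yet each leftover process wants more R3.
The run proc-E, proc-I, proc-A, proc-F cannot be extended any further. Step-by-step check:
  pool = (3, 3, 3, 2)
  proc-E needs (1, 0, 2, 0) <= (3, 3, 3, 2) -> finishes; pool += (0, 0, 1, 1) = (3, 3, 4, 3)
  proc-I needs (2, 3, 4, 2) <= (3, 3, 4, 3) -> finishes; pool += (2, 1, 0, 1) = (5, 4, 4, 4)
  proc-A needs (3, 4, 3, 2) <= (5, 4, 4, 4) -> finishes; pool += (2, 2, 1, 0) = (7, 6, 5, 4)
  proc-F needs (0, 3, 2, 4) <= (7, 6, 5, 4) -> finishes; pool += (0, 0, 1, 0) = (7, 6, 6, 4)
  blocked: proc-H wants (5, 7, 4, 5), pool (7, 6, 6, 4) — not enough R3 and R2
  blocked: proc-D wants (0, 8, 4, 5), pool (7, 6, 6, 4) — not enough R3 and R2
Never able to finish: proc-H and proc-D.
(3) The exact count: 0 of the possible complete orderings are safe sequences.


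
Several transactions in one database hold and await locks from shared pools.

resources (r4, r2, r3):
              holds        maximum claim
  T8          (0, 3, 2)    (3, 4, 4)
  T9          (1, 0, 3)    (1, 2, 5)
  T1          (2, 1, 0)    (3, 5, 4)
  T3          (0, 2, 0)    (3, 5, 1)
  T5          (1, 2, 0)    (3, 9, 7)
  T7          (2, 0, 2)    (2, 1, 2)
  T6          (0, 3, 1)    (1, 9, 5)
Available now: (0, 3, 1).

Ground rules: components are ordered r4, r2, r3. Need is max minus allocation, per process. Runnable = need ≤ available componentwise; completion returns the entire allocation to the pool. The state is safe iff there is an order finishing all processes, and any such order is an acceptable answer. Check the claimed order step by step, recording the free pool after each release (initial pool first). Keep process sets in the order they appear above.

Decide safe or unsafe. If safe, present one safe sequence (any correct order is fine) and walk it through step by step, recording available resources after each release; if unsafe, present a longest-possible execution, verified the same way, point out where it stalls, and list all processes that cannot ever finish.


SAFE. One safe sequence: T7, T9, T8, T1, T5, T3, T6.
Key observation: T8 marks the first exact bind of the order: its need (3, 1, 2) fits the free (3, 3, 6) with zero slack on a requested resource.
Verifying each step:
  pool = (0, 3, 1)
  run T7 (needs (0, 1, 0), free (0, 3, 1)); after release of (2, 0, 2) the pool is (2, 3, 3)
  run T9 (needs (0, 2, 2), free (2, 3, 3)); after release of (1, 0, 3) the pool is (3, 3, 6)
  run T8 (needs (3, 1, 2), free (3, 3, 6)); after release of (0, 3, 2) the pool is (3, 6, 8)
  run T1 (needs (1, 4, 4), free (3, 6, 8)); after release of (2, 1, 0) the pool is (5, 7, 8)
  run T5 (needs (2, 7, 7), free (5, 7, 8)); after release of (1, 2, 0) the pool is (6, 9, 8)
  run T3 (needs (3, 3, 1), free (6, 9, 8)); after release of (0, 2, 0) the pool is (6, 11, 8)
  run T6 (needs (1, 6, 4), free (6, 11, 8)); after release of (0, 3, 1) the pool is (6, 14, 9)


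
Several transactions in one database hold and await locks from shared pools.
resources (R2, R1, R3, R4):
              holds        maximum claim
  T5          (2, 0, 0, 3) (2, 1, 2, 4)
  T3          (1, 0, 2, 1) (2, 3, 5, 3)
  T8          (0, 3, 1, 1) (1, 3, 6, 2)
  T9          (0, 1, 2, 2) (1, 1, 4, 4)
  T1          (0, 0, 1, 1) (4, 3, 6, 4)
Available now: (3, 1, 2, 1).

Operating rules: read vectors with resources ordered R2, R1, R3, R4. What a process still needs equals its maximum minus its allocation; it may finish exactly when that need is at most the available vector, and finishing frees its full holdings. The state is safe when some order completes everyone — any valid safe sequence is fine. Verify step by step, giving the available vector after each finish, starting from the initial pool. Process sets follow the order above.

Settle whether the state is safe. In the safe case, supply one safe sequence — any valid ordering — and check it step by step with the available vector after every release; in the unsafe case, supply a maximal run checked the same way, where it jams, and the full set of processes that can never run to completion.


UNSAFE — no complete ordering exists.
Key observation: after T5, T9 the pool peaks at (5, 2, 4, 6), and each blocked process is short somewhere: T3 on R1; T8 on R3; T1 on R1, R3.
The run T5, T9 cannot be extended any further. Verifying each step:
  pool = (3, 1, 2, 1)
  run T5 (needs (0, 1, 2, 1), free (3, 1, 2, 1)); after release of (2, 0, 0, 3) the pool is (5, 1, 2, 4)
  run T9 (needs (1, 0, 2, 2), free (5, 1, 2, 4)); after release of (0, 1, 2, 2) the pool is (5, 2, 4, 6)
  T3 still needs (1, 3, 3, 2) but only (5, 2, 4, 6) is free — short on R1
  T8 still needs (1, 0, 5, 1) but only (5, 2, 4, 6) is free — short on R3
  T1 still needs (4, 3, 5, 3) but only (5, 2, 4, 6) is free — short on R1 and R3
Never able to finish: T3, T8 and T1.


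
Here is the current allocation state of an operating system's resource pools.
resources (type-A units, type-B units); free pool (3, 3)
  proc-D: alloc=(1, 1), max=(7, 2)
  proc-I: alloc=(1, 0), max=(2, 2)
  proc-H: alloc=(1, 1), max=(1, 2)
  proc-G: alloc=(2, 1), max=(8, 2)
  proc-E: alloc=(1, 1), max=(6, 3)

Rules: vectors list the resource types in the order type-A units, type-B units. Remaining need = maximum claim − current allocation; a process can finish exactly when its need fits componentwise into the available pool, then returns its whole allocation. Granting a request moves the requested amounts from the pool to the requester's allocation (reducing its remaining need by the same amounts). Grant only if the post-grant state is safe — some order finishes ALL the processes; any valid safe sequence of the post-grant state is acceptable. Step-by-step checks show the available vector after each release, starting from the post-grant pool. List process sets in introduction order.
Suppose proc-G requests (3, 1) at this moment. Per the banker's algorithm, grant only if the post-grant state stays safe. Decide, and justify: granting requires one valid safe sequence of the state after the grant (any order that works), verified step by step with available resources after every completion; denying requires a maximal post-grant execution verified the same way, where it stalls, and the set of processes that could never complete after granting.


DENY — the pretend-granted state is unsafe.
Key observation: after proc-H, proc-I complete, (2, 3) is the best the pool ever gets, yet each leftover process wants more type-A units.
Pretend the grant happened; the run proc-H, proc-I goes as far as possible. Walking it through:
  pool = (0, 2)
  proc-H: need (0, 1) fits (0, 2); releases (1, 1), pool now (1, 3)
  proc-I: need (1, 2) fits (1, 3); releases (1, 0), pool now (2, 3)
  blocked: proc-D wants (6, 1), pool (2, 3) — not enough type-A units
  blocked: proc-G wants (3, 0), pool (2, 3) — not enough type-A units
  blocked: proc-E wants (5, 2), pool (2, 3) — not enough type-A units
Had the request been granted, proc-D, proc-G and proc-E could never finish.


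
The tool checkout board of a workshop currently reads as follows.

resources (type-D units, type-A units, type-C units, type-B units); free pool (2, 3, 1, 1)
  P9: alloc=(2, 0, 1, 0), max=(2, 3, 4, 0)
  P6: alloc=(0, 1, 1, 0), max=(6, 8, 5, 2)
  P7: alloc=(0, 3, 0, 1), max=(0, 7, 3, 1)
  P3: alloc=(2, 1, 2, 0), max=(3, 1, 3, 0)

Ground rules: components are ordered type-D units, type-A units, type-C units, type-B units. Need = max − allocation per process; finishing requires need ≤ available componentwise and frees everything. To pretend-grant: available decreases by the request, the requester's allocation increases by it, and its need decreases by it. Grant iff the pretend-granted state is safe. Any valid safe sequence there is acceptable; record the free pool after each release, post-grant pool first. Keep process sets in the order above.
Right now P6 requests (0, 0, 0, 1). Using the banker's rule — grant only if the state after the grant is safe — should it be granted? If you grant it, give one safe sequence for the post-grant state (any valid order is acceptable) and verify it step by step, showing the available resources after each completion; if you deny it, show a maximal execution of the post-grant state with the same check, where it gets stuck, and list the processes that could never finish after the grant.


GRANT — the state after the grant stays safe, e.g. via P3, P9, P7, P6.
Key observation: the grant leaves (2, 3, 1, 0) free — enough for P3, whose release restarts the cascade.
Check on the post-grant state, step by step:
  pool = (2, 3, 1, 0)
  run P3 (needs (1, 0, 1, 0), free (2, 3, 1, 0)); after release of (2, 1, 2, 0) the pool is (4, 4, 3, 0)
  run P9 (needs (0, 3, 3, 0), free (4, 4, 3, 0)); after release of (2, 0, 1, 0) the pool is (6, 4, 4, 0)
  run P7 (needs (0, 4, 3, 0), free (6, 4, 4, 0)); after release of (0, 3, 0, 1) the pool is (6, 7, 4, 1)
  run P6 (needs (6, 7, 4, 1), free (6, 7, 4, 1)); after release of (0, 1, 1, 1) the pool is (6, 8, 5, 2)
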